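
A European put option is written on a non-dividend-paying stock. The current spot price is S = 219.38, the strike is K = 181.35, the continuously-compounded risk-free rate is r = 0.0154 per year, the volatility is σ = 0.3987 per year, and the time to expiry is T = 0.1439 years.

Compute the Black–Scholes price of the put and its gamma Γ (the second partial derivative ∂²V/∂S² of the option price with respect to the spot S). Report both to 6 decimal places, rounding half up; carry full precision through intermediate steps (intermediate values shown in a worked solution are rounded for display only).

price = 1.448536
Γ = 0.004840

σ√T = 0.3987·√0.1439 = 0.151243
d₁ = (ln(S/K) + (r+σ²/2)T) / (σ√T) = (ln(219.38/181.35) + (0.0154+0.3987²/2)·0.1439) / 0.151243 = (0.190377 + 0.013653) / 0.151243 = 1.349016
d₂ = d₁ − σ√T = 1.349016 − 0.151243 = 1.197773
e^{−rT} = e^{−0.0154·0.1439} = 0.997786
N(−d₁) = 0.088666,  N(−d₂) = 0.115503
Put price V = K·e^{−rT}·N(−d₂) − S·N(−d₁) = 20.900061 − 19.451525 = 1.448536
φ(d₁) = (1/√(2π))·e^{−d₁²/2} = 0.160596
Γ = φ(d₁) / (S·σ·√T) = 0.004840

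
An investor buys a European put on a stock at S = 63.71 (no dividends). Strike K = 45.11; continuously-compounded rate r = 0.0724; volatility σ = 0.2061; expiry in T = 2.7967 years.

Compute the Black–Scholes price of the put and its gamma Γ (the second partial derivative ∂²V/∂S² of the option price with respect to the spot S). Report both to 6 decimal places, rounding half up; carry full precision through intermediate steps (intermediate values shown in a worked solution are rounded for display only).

σ√T = 0.2061·√2.7967 = 0.344668
d₁ = (ln(S/K) + (r+σ²/2)T) / (σ√T) = (ln(63.71/45.11) + (0.0724+0.2061²/2)·2.7967) / 0.344668 = (0.345238 + 0.261879) / 0.344668 = 1.761454
d₂ = d₁ − σ√T = 1.761454 − 0.344668 = 1.416786
e^{−rT} = e^{−0.0724·2.7967} = 0.816702
N(−d₁) = 0.039081,  N(−d₂) = 0.078273
Put price V = K·e^{−rT}·N(−d₂) − S·N(−d₁) = 2.883681 − 2.489839 = 0.393842
φ(d₁) = (1/√(2π))·e^{−d₁²/2} = 0.084560
Γ = φ(d₁) / (S·σ·√T) = 0.003851

price = 0.393842
Γ = 0.003851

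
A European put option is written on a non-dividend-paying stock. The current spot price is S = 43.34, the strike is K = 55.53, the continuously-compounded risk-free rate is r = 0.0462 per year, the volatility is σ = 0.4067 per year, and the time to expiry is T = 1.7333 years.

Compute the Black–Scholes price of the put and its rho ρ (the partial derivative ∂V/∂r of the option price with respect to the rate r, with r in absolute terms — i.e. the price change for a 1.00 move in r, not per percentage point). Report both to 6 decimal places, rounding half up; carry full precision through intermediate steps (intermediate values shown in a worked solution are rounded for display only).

price = 14.415520
ρ = -63.913411

σ√T = 0.4067·√1.7333 = 0.535440
d₁ = (ln(S/K) + (r+σ²/2)T) / (σ√T) = (ln(43.34/55.53) + (0.0462+0.4067²/2)·1.7333) / 0.535440 = (-0.247847 + 0.223427) / 0.535440 = -0.045609
d₂ = d₁ − σ√T = -0.045609 − 0.535440 = -0.581049
e^{−rT} = e^{−0.0462·1.7333} = 0.923044
N(−d₁) = 0.518189,  N(−d₂) = 0.719396
Put price V = K·e^{−rT}·N(−d₂) − S·N(−d₁) = 36.873831 − 22.458311 = 14.415520
ρ = −K·T·e^{−rT}·N(−d₂) = -63.913411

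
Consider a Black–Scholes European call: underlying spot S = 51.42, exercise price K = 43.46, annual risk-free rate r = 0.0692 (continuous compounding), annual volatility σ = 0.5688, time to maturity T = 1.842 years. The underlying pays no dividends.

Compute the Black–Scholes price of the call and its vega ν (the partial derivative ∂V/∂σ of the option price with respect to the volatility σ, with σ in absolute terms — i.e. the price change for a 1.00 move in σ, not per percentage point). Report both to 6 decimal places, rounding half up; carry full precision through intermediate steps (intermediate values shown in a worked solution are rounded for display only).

σ√T = 0.5688·√1.842 = 0.771977
d₁ = (ln(S/K) + (r+σ²/2)T) / (σ√T) = (ln(51.42/43.46) + (0.0692+0.5688²/2)·1.842) / 0.771977 = (0.168186 + 0.425441) / 0.771977 = 0.768970
d₂ = d₁ − σ√T = 0.768970 − 0.771977 = -0.003007
e^{−rT} = e^{−0.0692·1.842} = 0.880323
N(d₁) = 0.779044,  N(d₂) = 0.498800
Call price V = S·N(d₁) − K·e^{−rT}·N(d₂) = 40.058460 − 19.083516 = 20.974943
φ(d₁) = (1/√(2π))·e^{−d₁²/2} = 0.296830
ν = S·φ(d₁)·√T = 20.714988

price = 20.974943
ν = 20.714988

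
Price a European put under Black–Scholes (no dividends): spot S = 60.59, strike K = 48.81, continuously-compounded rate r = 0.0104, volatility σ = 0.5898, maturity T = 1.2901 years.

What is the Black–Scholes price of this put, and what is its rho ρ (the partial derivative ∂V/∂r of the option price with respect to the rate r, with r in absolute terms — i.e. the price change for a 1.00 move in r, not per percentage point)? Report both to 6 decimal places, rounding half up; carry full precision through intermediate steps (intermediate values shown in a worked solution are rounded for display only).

price = 8.844321
ρ = -30.872067

σ√T = 0.5898·√1.2901 = 0.669910
d₁ = (ln(S/K) + (r+σ²/2)T) / (σ√T) = (ln(60.59/48.81) + (0.0104+0.5898²/2)·1.2901) / 0.669910 = (0.216195 + 0.237807) / 0.669910 = 0.677705
d₂ = d₁ − σ√T = 0.677705 − 0.669910 = 0.007795
e^{−rT} = e^{−0.0104·1.2901} = 0.986673
N(−d₁) = 0.248979,  N(−d₂) = 0.496890
Put price V = K·e^{−rT}·N(−d₂) − S·N(−d₁) = 23.929980 − 15.085659 = 8.844321
ρ = −K·T·e^{−rT}·N(−d₂) = -30.872067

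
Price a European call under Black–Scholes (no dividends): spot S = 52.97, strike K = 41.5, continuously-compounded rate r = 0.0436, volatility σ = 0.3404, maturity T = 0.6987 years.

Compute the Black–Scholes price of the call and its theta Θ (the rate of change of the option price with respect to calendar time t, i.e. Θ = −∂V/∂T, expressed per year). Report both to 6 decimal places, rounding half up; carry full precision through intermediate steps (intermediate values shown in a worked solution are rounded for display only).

σ√T = 0.3404·√0.6987 = 0.284534
d₁ = (ln(S/K) + (r+σ²/2)T) / (σ√T) = (ln(52.97/41.5) + (0.0436+0.3404²/2)·0.6987) / 0.284534 = (0.244032 + 0.070943) / 0.284534 = 1.106985
d₂ = d₁ − σ√T = 1.106985 − 0.284534 = 0.822451
e^{−rT} = e^{−0.0436·0.6987} = 0.969996
N(d₁) = 0.865850,  N(d₂) = 0.794590
Call price V = S·N(d₁) − K·e^{−rT}·N(d₂) = 45.864069 − 31.986083 = 13.877986
φ(d₁) = (1/√(2π))·e^{−d₁²/2} = 0.216179
Θ = −S·φ(d₁)·σ/(2√T) − r·K·e^{−rT}·N(d₂) = −2.331623 − 1.394593 = -3.726216

price = 13.877986
Θ = -3.726216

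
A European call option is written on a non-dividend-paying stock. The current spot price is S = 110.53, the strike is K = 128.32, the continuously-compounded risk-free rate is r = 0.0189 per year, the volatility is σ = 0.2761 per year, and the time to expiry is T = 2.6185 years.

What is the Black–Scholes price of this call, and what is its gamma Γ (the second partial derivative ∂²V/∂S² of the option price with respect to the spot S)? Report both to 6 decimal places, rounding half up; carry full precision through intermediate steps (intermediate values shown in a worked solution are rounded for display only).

σ√T = 0.2761·√2.6185 = 0.446779
d₁ = (ln(S/K) + (r+σ²/2)T) / (σ√T) = (ln(110.53/128.32) + (0.0189+0.2761²/2)·2.6185) / 0.446779 = (-0.149240 + 0.149295) / 0.446779 = 0.000124
d₂ = d₁ − σ√T = 0.000124 − 0.446779 = -0.446655
e^{−rT} = e^{−0.0189·2.6185} = 0.951715
N(d₁) = 0.500049,  N(d₂) = 0.327562
Call price V = S·N(d₁) − K·e^{−rT}·N(d₂) = 55.270447 − 40.003198 = 15.267250
φ(d₁) = (1/√(2π))·e^{−d₁²/2} = 0.398942
Γ = φ(d₁) / (S·σ·√T) = 0.008079

price = 15.267250
Γ = 0.008079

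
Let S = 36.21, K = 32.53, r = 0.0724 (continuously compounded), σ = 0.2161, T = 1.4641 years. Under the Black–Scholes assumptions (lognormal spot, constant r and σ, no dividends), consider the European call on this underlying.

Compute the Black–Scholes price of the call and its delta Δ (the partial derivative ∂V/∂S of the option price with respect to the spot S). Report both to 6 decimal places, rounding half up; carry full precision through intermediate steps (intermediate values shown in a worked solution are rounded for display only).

σ√T = 0.2161·√1.4641 = 0.261481
d₁ = (ln(S/K) + (r+σ²/2)T) / (σ√T) = (ln(36.21/32.53) + (0.0724+0.2161²/2)·1.4641) / 0.261481 = (0.107173 + 0.140187) / 0.261481 = 0.945994
d₂ = d₁ − σ√T = 0.945994 − 0.261481 = 0.684513
e^{−rT} = e^{−0.0724·1.4641} = 0.899424
N(d₁) = 0.827924,  N(d₂) = 0.753175
Call price V = S·N(d₁) − K·e^{−rT}·N(d₂) = 29.979139 − 22.036575 = 7.942564
Δ = N(d₁) = 0.827924

price = 7.942564
Δ = 0.827924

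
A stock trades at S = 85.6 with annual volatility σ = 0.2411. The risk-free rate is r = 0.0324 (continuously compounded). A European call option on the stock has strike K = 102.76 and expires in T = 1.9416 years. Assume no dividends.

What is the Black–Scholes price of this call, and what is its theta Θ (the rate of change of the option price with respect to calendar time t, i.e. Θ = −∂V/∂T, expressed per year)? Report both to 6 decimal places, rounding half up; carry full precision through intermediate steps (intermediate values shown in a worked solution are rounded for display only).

price = 7.454053
Θ = -3.840045

σ√T = 0.2411·√1.9416 = 0.335952
d₁ = (ln(S/K) + (r+σ²/2)T) / (σ√T) = (ln(85.6/102.76) + (0.0324+0.2411²/2)·1.9416) / 0.335952 = (-0.182711 + 0.119340) / 0.335952 = -0.188632
d₂ = d₁ − σ√T = -0.188632 − 0.335952 = -0.524584
e^{−rT} = e^{−0.0324·1.9416} = 0.939030
N(d₁) = 0.425191,  N(d₂) = 0.299936
Call price V = S·N(d₁) − K·e^{−rT}·N(d₂) = 36.396324 − 28.942272 = 7.454053
φ(d₁) = (1/√(2π))·e^{−d₁²/2} = 0.391907
Θ = −S·φ(d₁)·σ/(2√T) − r·K·e^{−rT}·N(d₂) = −2.902316 − 0.937730 = -3.840045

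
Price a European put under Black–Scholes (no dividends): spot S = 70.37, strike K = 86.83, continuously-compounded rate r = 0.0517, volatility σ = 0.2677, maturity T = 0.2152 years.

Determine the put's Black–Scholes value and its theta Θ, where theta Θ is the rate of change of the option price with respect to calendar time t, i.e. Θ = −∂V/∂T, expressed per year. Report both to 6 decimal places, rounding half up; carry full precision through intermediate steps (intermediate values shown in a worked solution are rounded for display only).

σ√T = 0.2677·√0.2152 = 0.124185
d₁ = (ln(S/K) + (r+σ²/2)T) / (σ√T) = (ln(70.37/86.83) + (0.0517+0.2677²/2)·0.2152) / 0.124185 = (-0.210185 + 0.018837) / 0.124185 = -1.540832
d₂ = d₁ − σ√T = -1.540832 − 0.124185 = -1.665017
e^{−rT} = e^{−0.0517·0.2152} = 0.988936
N(−d₁) = 0.938321,  N(−d₂) = 0.952045
Put price V = K·e^{−rT}·N(−d₂) − S·N(−d₁) = 81.751461 − 66.029657 = 15.721803
φ(d₁) = (1/√(2π))·e^{−d₁²/2} = 0.121722
Θ = −S·φ(d₁)·σ/(2√T) + r·K·e^{−rT}·N(−d₂) = −2.471452 + 4.226551 = 1.755099

price = 15.721803
Θ = 1.755099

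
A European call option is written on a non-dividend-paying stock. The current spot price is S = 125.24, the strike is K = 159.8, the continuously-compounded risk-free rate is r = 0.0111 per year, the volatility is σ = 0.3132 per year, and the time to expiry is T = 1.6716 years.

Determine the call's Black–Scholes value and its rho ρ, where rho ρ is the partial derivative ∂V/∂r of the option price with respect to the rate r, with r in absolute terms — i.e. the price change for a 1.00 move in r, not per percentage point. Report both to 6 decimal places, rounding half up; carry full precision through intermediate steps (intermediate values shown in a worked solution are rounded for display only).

σ√T = 0.3132·√1.6716 = 0.404937
d₁ = (ln(S/K) + (r+σ²/2)T) / (σ√T) = (ln(125.24/159.8) + (0.0111+0.3132²/2)·1.6716) / 0.404937 = (-0.243691 + 0.100542) / 0.404937 = -0.353509
d₂ = d₁ − σ√T = -0.353509 − 0.404937 = -0.758447
e^{−rT} = e^{−0.0111·1.6716} = 0.981616
N(d₁) = 0.361853,  N(d₂) = 0.224092
Call price V = S·N(d₁) − K·e^{−rT}·N(d₂) = 45.318504 − 35.151544 = 10.166960
ρ = K·T·e^{−rT}·N(d₂) = 58.759322

price = 10.166960
ρ = 58.759322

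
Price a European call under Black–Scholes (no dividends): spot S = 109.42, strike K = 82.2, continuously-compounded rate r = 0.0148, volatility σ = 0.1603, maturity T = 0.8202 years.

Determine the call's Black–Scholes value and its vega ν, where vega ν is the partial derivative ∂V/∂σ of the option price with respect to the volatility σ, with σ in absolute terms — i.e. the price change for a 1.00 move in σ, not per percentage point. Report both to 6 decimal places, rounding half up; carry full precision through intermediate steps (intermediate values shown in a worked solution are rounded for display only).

price = 28.312028
ν = 4.121252

σ√T = 0.1603·√0.8202 = 0.145176
d₁ = (ln(S/K) + (r+σ²/2)T) / (σ√T) = (ln(109.42/82.2) + (0.0148+0.1603²/2)·0.8202) / 0.145176 = (0.286038 + 0.022677) / 0.145176 = 2.126497
d₂ = d₁ − σ√T = 2.126497 − 0.145176 = 1.981321
e^{−rT} = e^{−0.0148·0.8202} = 0.987934
N(d₁) = 0.983269,  N(d₂) = 0.976222
Call price V = S·N(d₁) − K·e^{−rT}·N(d₂) = 107.589299 − 79.277271 = 28.312028
φ(d₁) = (1/√(2π))·e^{−d₁²/2} = 0.041588
ν = S·φ(d₁)·√T = 4.121252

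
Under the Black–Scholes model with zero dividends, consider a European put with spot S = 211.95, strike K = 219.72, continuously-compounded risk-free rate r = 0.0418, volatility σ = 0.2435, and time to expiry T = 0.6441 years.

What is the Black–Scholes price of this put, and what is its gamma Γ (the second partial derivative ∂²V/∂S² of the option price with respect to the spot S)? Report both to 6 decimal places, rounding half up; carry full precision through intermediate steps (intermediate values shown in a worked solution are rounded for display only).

σ√T = 0.2435·√0.6441 = 0.195423
d₁ = (ln(S/K) + (r+σ²/2)T) / (σ√T) = (ln(211.95/219.72) + (0.0418+0.2435²/2)·0.6441) / 0.195423 = (-0.036004 + 0.046018) / 0.195423 = 0.051247
d₂ = d₁ − σ√T = 0.051247 − 0.195423 = -0.144176
e^{−rT} = e^{−0.0418·0.6441} = 0.973436
N(−d₁) = 0.479564,  N(−d₂) = 0.557319
Put price V = K·e^{−rT}·N(−d₂) − S·N(−d₁) = 119.201291 − 101.643665 = 17.557625
φ(d₁) = (1/√(2π))·e^{−d₁²/2} = 0.398419
Γ = φ(d₁) / (S·σ·√T) = 0.009619

price = 17.557625
Γ = 0.009619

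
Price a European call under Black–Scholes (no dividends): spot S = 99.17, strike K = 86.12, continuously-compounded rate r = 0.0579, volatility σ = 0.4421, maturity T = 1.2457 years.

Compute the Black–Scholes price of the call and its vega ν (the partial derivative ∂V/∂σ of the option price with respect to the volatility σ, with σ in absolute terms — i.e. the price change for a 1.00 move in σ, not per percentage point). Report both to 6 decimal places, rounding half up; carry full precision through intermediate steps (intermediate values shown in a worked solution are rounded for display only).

σ√T = 0.4421·√1.2457 = 0.493432
d₁ = (ln(S/K) + (r+σ²/2)T) / (σ√T) = (ln(99.17/86.12) + (0.0579+0.4421²/2)·1.2457) / 0.493432 = (0.141094 + 0.193864) / 0.493432 = 0.678832
d₂ = d₁ − σ√T = 0.678832 − 0.493432 = 0.185400
e^{−rT} = e^{−0.0579·1.2457} = 0.930414
N(d₁) = 0.751378,  N(d₂) = 0.573542
Call price V = S·N(d₁) − K·e^{−rT}·N(d₂) = 74.514144 − 45.956361 = 28.557784
φ(d₁) = (1/√(2π))·e^{−d₁²/2} = 0.316844
ν = S·φ(d₁)·√T = 35.069763

price = 28.557784
ν = 35.069763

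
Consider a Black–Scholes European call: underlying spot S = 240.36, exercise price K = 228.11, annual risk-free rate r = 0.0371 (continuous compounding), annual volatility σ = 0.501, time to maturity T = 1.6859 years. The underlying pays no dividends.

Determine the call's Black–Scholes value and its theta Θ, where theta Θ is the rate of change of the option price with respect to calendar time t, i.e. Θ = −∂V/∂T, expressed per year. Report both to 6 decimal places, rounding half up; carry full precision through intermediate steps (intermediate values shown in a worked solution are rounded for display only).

σ√T = 0.501·√1.6859 = 0.650509
d₁ = (ln(S/K) + (r+σ²/2)T) / (σ√T) = (ln(240.36/228.11) + (0.0371+0.501²/2)·1.6859) / 0.650509 = (0.052310 + 0.274128) / 0.650509 = 0.501819
d₂ = d₁ − σ√T = 0.501819 − 0.650509 = -0.148690
e^{−rT} = e^{−0.0371·1.6859} = 0.939369
N(d₁) = 0.692103,  N(d₂) = 0.440899
Call price V = S·N(d₁) − K·e^{−rT}·N(d₂) = 166.353775 − 94.475588 = 71.878187
φ(d₁) = (1/√(2π))·e^{−d₁²/2} = 0.351745
Θ = −S·φ(d₁)·σ/(2√T) − r·K·e^{−rT}·N(d₂) = −16.311037 − 3.505044 = -19.816081

price = 71.878187
Θ = -19.816081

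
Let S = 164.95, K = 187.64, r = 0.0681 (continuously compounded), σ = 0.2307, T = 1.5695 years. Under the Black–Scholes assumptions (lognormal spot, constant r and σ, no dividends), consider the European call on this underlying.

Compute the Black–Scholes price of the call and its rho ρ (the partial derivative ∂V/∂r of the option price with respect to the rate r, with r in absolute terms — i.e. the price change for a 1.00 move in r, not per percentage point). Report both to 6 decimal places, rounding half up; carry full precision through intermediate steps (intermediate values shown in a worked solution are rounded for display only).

σ√T = 0.2307·√1.5695 = 0.289020
d₁ = (ln(S/K) + (r+σ²/2)T) / (σ√T) = (ln(164.95/187.64) + (0.0681+0.2307²/2)·1.5695) / 0.289020 = (-0.128883 + 0.148649) / 0.289020 = 0.068391
d₂ = d₁ − σ√T = 0.068391 − 0.289020 = -0.220629
e^{−rT} = e^{−0.0681·1.5695} = 0.898631
N(d₁) = 0.527263,  N(d₂) = 0.412691
Call price V = S·N(d₁) − K·e^{−rT}·N(d₂) = 86.972018 − 69.587527 = 17.384491
ρ = K·T·e^{−rT}·N(d₂) = 109.217624

price = 17.384491
ρ = 109.217624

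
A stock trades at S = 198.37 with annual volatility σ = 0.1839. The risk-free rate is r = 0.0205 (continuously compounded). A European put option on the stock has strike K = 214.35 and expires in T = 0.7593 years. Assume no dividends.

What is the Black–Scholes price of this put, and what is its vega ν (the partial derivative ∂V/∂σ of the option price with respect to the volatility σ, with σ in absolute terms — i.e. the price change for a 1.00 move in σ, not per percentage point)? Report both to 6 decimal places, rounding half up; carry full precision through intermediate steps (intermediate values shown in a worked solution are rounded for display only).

σ√T = 0.1839·√0.7593 = 0.160246
d₁ = (ln(S/K) + (r+σ²/2)T) / (σ√T) = (ln(198.37/214.35) + (0.0205+0.1839²/2)·0.7593) / 0.160246 = (-0.077476 + 0.028405) / 0.160246 = -0.306223
d₂ = d₁ − σ√T = -0.306223 − 0.160246 = -0.466469
e^{−rT} = e^{−0.0205·0.7593} = 0.984555
N(−d₁) = 0.620282,  N(−d₂) = 0.679560
Put price V = K·e^{−rT}·N(−d₂) − S·N(−d₁) = 143.413923 − 123.045433 = 20.368490
φ(d₁) = (1/√(2π))·e^{−d₁²/2} = 0.380669
ν = S·φ(d₁)·√T = 65.800675

price = 20.368490
ν = 65.800675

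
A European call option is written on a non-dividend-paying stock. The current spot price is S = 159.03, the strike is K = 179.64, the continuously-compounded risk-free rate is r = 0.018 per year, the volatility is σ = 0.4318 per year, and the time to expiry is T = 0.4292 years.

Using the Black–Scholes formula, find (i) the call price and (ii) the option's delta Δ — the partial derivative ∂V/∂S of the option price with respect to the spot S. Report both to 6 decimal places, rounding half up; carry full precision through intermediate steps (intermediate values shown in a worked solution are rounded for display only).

price = 10.866523
Δ = 0.396650

σ√T = 0.4318·√0.4292 = 0.282887
d₁ = (ln(S/K) + (r+σ²/2)T) / (σ√T) = (ln(159.03/179.64) + (0.018+0.4318²/2)·0.4292) / 0.282887 = (-0.121862 + 0.047738) / 0.282887 = -0.262027
d₂ = d₁ − σ√T = -0.262027 − 0.282887 = -0.544914
e^{−rT} = e^{−0.018·0.4292} = 0.992304
N(d₁) = 0.396650,  N(d₂) = 0.292906
Call price V = S·N(d₁) − K·e^{−rT}·N(d₂) = 63.079299 − 52.212776 = 10.866523
Δ = N(d₁) = 0.396650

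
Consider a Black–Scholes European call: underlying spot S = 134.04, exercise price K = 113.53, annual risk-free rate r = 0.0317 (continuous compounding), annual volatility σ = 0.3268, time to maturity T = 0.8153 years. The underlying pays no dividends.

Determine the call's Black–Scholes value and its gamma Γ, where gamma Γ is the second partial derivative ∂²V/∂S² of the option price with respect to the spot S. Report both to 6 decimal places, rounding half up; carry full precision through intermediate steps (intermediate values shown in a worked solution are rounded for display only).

σ√T = 0.3268·√0.8153 = 0.295081
d₁ = (ln(S/K) + (r+σ²/2)T) / (σ√T) = (ln(134.04/113.53) + (0.0317+0.3268²/2)·0.8153) / 0.295081 = (0.166071 + 0.069381) / 0.295081 = 0.797926
d₂ = d₁ − σ√T = 0.797926 − 0.295081 = 0.502845
e^{−rT} = e^{−0.0317·0.8153} = 0.974486
N(d₁) = 0.787543,  N(d₂) = 0.692463
Call price V = S·N(d₁) − K·e^{−rT}·N(d₂) = 105.562290 − 76.609584 = 28.952706
φ(d₁) = (1/√(2π))·e^{−d₁²/2} = 0.290172
Γ = φ(d₁) / (S·σ·√T) = 0.007336

price = 28.952706
Γ = 0.007336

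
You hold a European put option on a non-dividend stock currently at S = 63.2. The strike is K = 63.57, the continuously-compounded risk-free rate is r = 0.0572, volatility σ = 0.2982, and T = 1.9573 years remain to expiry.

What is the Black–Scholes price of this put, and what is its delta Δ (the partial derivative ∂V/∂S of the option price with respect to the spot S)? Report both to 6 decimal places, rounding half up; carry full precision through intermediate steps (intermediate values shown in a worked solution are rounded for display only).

σ√T = 0.2982·√1.9573 = 0.417192
d₁ = (ln(S/K) + (r+σ²/2)T) / (σ√T) = (ln(63.2/63.57) + (0.0572+0.2982²/2)·1.9573) / 0.417192 = (-0.005837 + 0.198982) / 0.417192 = 0.462964
d₂ = d₁ − σ√T = 0.462964 − 0.417192 = 0.045771
e^{−rT} = e^{−0.0572·1.9573} = 0.894082
N(−d₁) = 0.321695,  N(−d₂) = 0.481746
Put price V = K·e^{−rT}·N(−d₂) − S·N(−d₁) = 27.380917 − 20.331135 = 7.049782
Δ = −N(−d₁) = -0.321695

price = 7.049782
Δ = -0.321695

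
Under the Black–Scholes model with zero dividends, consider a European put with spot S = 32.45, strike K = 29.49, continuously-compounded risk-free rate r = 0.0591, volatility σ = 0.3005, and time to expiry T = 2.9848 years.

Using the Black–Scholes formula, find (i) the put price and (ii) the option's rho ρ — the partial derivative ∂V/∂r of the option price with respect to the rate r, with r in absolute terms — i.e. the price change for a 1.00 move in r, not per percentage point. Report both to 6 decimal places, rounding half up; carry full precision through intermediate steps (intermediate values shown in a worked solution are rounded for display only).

σ√T = 0.3005·√2.9848 = 0.519161
d₁ = (ln(S/K) + (r+σ²/2)T) / (σ√T) = (ln(32.45/29.49) + (0.0591+0.3005²/2)·2.9848) / 0.519161 = (0.095649 + 0.311166) / 0.519161 = 0.783601
d₂ = d₁ − σ√T = 0.783601 − 0.519161 = 0.264440
e^{−rT} = e^{−0.0591·2.9848} = 0.838281
N(−d₁) = 0.216637,  N(−d₂) = 0.395721
Put price V = K·e^{−rT}·N(−d₂) − S·N(−d₁) = 9.782573 − 7.029877 = 2.752696
ρ = −K·T·e^{−rT}·N(−d₂) = -29.199024

price = 2.752696
ρ = -29.199024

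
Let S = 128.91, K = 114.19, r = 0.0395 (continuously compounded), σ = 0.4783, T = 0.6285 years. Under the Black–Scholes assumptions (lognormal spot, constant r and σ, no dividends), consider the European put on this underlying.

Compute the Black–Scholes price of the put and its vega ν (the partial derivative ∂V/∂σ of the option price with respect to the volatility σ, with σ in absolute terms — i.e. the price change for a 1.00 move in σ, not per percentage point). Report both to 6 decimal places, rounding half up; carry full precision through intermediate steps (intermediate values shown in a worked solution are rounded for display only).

σ√T = 0.4783·√0.6285 = 0.379187
d₁ = (ln(S/K) + (r+σ²/2)T) / (σ√T) = (ln(128.91/114.19) + (0.0395+0.4783²/2)·0.6285) / 0.379187 = (0.121251 + 0.096717) / 0.379187 = 0.574830
d₂ = d₁ − σ√T = 0.574830 − 0.379187 = 0.195643
e^{−rT} = e^{−0.0395·0.6285} = 0.975480
N(−d₁) = 0.282703,  N(−d₂) = 0.422445
Put price V = K·e^{−rT}·N(−d₂) − S·N(−d₁) = 47.056141 − 36.443272 = 10.612869
φ(d₁) = (1/√(2π))·e^{−d₁²/2} = 0.338188
ν = S·φ(d₁)·√T = 34.561893

price = 10.612869
ν = 34.561893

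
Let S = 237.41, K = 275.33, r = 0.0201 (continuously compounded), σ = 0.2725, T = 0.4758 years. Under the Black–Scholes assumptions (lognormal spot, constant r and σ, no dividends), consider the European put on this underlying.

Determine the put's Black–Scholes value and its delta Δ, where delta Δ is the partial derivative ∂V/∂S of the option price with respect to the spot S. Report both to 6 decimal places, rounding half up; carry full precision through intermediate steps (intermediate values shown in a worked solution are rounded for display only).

σ√T = 0.2725·√0.4758 = 0.187966
d₁ = (ln(S/K) + (r+σ²/2)T) / (σ√T) = (ln(237.41/275.33) + (0.0201+0.2725²/2)·0.4758) / 0.187966 = (-0.148182 + 0.027229) / 0.187966 = -0.643482
d₂ = d₁ − σ√T = -0.643482 − 0.187966 = -0.831448
e^{−rT} = e^{−0.0201·0.4758} = 0.990482
N(−d₁) = 0.740044,  N(−d₂) = 0.797140
Put price V = K·e^{−rT}·N(−d₂) − S·N(−d₁) = 217.387502 − 175.693941 = 41.693561
Δ = −N(−d₁) = -0.740044

price = 41.693561
Δ = -0.740044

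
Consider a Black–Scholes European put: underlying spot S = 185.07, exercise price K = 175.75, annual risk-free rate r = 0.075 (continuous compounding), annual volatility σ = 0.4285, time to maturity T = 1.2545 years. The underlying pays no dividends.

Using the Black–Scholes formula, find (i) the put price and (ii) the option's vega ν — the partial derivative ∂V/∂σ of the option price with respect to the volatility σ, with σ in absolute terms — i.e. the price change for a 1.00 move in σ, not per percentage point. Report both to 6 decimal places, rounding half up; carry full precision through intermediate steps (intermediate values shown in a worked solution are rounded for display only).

price = 21.632292
ν = 71.334069

σ√T = 0.4285·√1.2545 = 0.479939
d₁ = (ln(S/K) + (r+σ²/2)T) / (σ√T) = (ln(185.07/175.75) + (0.075+0.4285²/2)·1.2545) / 0.479939 = (0.051672 + 0.209258) / 0.479939 = 0.543673
d₂ = d₁ − σ√T = 0.543673 − 0.479939 = 0.063734
e^{−rT} = e^{−0.075·1.2545} = 0.910203
N(−d₁) = 0.293333,  N(−d₂) = 0.474591
Put price V = K·e^{−rT}·N(−d₂) − S·N(−d₁) = 75.919486 − 54.287194 = 21.632292
φ(d₁) = (1/√(2π))·e^{−d₁²/2} = 0.344132
ν = S·φ(d₁)·√T = 71.334069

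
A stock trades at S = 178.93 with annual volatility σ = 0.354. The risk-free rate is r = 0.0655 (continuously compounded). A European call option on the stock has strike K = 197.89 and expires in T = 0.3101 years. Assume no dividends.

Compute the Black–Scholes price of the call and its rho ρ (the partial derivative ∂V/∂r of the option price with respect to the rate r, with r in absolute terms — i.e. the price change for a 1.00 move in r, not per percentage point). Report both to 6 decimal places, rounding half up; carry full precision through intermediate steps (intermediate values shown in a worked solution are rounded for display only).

σ√T = 0.354·√0.3101 = 0.197131
d₁ = (ln(S/K) + (r+σ²/2)T) / (σ√T) = (ln(178.93/197.89) + (0.0655+0.354²/2)·0.3101) / 0.197131 = (-0.100717 + 0.039742) / 0.197131 = -0.309312
d₂ = d₁ − σ√T = -0.309312 − 0.197131 = -0.506443
e^{−rT} = e^{−0.0655·0.3101} = 0.979893
N(d₁) = 0.378542,  N(d₂) = 0.306273
Call price V = S·N(d₁) − K·e^{−rT}·N(d₂) = 67.732544 − 59.389733 = 8.342812
ρ = K·T·e^{−rT}·N(d₂) = 18.416756

price = 8.342812
ρ = 18.416756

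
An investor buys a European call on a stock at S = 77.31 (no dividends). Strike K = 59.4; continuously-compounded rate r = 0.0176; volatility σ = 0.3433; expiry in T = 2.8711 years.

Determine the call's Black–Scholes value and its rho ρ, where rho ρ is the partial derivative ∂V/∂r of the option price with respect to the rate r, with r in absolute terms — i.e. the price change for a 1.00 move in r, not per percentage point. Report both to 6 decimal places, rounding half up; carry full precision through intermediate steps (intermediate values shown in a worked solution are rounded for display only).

price = 27.821595
ρ = 97.014675

σ√T = 0.3433·√2.8711 = 0.581699
d₁ = (ln(S/K) + (r+σ²/2)T) / (σ√T) = (ln(77.31/59.4) + (0.0176+0.3433²/2)·2.8711) / 0.581699 = (0.263529 + 0.219718) / 0.581699 = 0.830752
d₂ = d₁ − σ√T = 0.830752 − 0.581699 = 0.249053
e^{−rT} = e^{−0.0176·2.8711} = 0.950724
N(d₁) = 0.796943,  N(d₂) = 0.598340
Call price V = S·N(d₁) − K·e^{−rT}·N(d₂) = 61.611667 − 33.790072 = 27.821595
ρ = K·T·e^{−rT}·N(d₂) = 97.014675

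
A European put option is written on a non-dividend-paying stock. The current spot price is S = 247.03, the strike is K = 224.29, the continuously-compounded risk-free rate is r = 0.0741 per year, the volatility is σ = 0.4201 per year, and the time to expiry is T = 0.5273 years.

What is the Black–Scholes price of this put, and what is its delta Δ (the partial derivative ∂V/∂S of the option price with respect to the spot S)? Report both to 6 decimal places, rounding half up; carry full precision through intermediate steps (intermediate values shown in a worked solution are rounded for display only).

σ√T = 0.4201·√0.5273 = 0.305057
d₁ = (ln(S/K) + (r+σ²/2)T) / (σ√T) = (ln(247.03/224.29) + (0.0741+0.4201²/2)·0.5273) / 0.305057 = (0.096570 + 0.085603) / 0.305057 = 0.597176
d₂ = d₁ − σ√T = 0.597176 − 0.305057 = 0.292118
e^{−rT} = e^{−0.0741·0.5273} = 0.961681
N(−d₁) = 0.275195,  N(−d₂) = 0.385098
Put price V = K·e^{−rT}·N(−d₂) − S·N(−d₁) = 83.063861 − 67.981431 = 15.082430
Δ = −N(−d₁) = -0.275195

price = 15.082430
Δ = -0.275195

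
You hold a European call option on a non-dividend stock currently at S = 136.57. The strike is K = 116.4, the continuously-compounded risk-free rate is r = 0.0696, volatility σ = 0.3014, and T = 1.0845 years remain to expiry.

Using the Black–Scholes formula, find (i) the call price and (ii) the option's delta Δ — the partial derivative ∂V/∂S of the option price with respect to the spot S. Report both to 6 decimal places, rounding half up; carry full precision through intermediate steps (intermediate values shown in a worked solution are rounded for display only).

σ√T = 0.3014·√1.0845 = 0.313876
d₁ = (ln(S/K) + (r+σ²/2)T) / (σ√T) = (ln(136.57/116.4) + (0.0696+0.3014²/2)·1.0845) / 0.313876 = (0.159805 + 0.124740) / 0.313876 = 0.906553
d₂ = d₁ − σ√T = 0.906553 − 0.313876 = 0.592677
e^{−rT} = e^{−0.0696·1.0845} = 0.927297
N(d₁) = 0.817678,  N(d₂) = 0.723301
Call price V = S·N(d₁) − K·e^{−rT}·N(d₂) = 111.670320 − 78.071242 = 33.599077
Δ = N(d₁) = 0.817678

price = 33.599077
Δ = 0.817678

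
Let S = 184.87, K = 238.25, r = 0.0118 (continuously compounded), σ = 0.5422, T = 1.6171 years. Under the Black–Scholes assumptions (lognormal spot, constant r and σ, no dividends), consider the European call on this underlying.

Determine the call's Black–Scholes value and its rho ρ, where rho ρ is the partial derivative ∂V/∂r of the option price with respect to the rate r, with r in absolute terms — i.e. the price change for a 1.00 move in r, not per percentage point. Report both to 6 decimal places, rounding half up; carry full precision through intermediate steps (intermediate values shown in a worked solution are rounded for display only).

σ√T = 0.5422·√1.6171 = 0.689490
d₁ = (ln(S/K) + (r+σ²/2)T) / (σ√T) = (ln(184.87/238.25) + (0.0118+0.5422²/2)·1.6171) / 0.689490 = (-0.253668 + 0.256780) / 0.689490 = 0.004514
d₂ = d₁ − σ√T = 0.004514 − 0.689490 = -0.684976
e^{−rT} = e^{−0.0118·1.6171} = 0.981099
N(d₁) = 0.501801,  N(d₂) = 0.246680
Call price V = S·N(d₁) − K·e^{−rT}·N(d₂) = 92.767914 − 57.660566 = 35.107347
ρ = K·T·e^{−rT}·N(d₂) = 93.242902

price = 35.107347
ρ = 93.242902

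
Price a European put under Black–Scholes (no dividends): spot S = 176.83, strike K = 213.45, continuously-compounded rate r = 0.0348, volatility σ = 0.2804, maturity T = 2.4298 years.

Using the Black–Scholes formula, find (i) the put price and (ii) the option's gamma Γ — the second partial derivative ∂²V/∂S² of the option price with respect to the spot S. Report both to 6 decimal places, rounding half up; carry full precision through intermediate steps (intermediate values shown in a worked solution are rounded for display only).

price = 42.805169
Γ = 0.005161

σ√T = 0.2804·√2.4298 = 0.437082
d₁ = (ln(S/K) + (r+σ²/2)T) / (σ√T) = (ln(176.83/213.45) + (0.0348+0.2804²/2)·2.4298) / 0.437082 = (-0.188214 + 0.180078) / 0.437082 = -0.018615
d₂ = d₁ − σ√T = -0.018615 − 0.437082 = -0.455697
e^{−rT} = e^{−0.0348·2.4298} = 0.918919
N(−d₁) = 0.507426,  N(−d₂) = 0.675696
Put price V = K·e^{−rT}·N(−d₂) − S·N(−d₁) = 132.533284 − 89.728114 = 42.805169
φ(d₁) = (1/√(2π))·e^{−d₁²/2} = 0.398873
Γ = φ(d₁) / (S·σ·√T) = 0.005161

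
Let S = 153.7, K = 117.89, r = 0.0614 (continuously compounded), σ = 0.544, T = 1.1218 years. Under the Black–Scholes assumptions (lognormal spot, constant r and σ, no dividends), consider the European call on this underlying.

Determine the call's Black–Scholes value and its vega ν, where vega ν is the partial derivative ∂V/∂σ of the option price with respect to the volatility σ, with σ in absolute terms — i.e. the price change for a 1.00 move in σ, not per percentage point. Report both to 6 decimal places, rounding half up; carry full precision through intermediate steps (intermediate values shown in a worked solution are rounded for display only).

price = 56.429103
ν = 44.559418

σ√T = 0.544·√1.1218 = 0.576178
d₁ = (ln(S/K) + (r+σ²/2)T) / (σ√T) = (ln(153.7/117.89) + (0.0614+0.544²/2)·1.1218) / 0.576178 = (0.265251 + 0.234869) / 0.576178 = 0.867995
d₂ = d₁ − σ√T = 0.867995 − 0.576178 = 0.291817
e^{−rT} = e^{−0.0614·1.1218} = 0.933440
N(d₁) = 0.807302,  N(d₂) = 0.614787
Call price V = S·N(d₁) − K·e^{−rT}·N(d₂) = 124.082244 − 67.653141 = 56.429103
φ(d₁) = (1/√(2π))·e^{−d₁²/2} = 0.273721
ν = S·φ(d₁)·√T = 44.559418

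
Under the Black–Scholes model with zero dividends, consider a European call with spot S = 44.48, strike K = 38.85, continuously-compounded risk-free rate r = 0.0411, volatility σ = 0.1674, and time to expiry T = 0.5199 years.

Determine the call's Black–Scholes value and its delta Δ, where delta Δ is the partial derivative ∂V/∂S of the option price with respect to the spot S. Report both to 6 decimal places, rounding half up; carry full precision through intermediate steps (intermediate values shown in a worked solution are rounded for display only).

σ√T = 0.1674·√0.5199 = 0.120702
d₁ = (ln(S/K) + (r+σ²/2)T) / (σ√T) = (ln(44.48/38.85) + (0.0411+0.1674²/2)·0.5199) / 0.120702 = (0.135332 + 0.028652) / 0.120702 = 1.358583
d₂ = d₁ − σ√T = 1.358583 − 0.120702 = 1.237880
e^{−rT} = e^{−0.0411·0.5199} = 0.978859
N(d₁) = 0.912861,  N(d₂) = 0.892120
Call price V = S·N(d₁) − K·e^{−rT}·N(d₂) = 40.604038 − 33.926124 = 6.677914
Δ = N(d₁) = 0.912861

price = 6.677914
Δ = 0.912861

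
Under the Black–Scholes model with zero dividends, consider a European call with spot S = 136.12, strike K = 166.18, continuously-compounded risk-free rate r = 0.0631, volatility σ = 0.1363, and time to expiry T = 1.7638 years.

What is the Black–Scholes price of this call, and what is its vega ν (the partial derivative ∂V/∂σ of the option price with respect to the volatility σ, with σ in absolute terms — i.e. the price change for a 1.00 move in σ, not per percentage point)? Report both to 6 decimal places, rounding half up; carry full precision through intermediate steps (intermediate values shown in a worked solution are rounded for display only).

price = 5.183154
ν = 66.656207

σ√T = 0.1363·√1.7638 = 0.181017
d₁ = (ln(S/K) + (r+σ²/2)T) / (σ√T) = (ln(136.12/166.18) + (0.0631+0.1363²/2)·1.7638) / 0.181017 = (-0.199535 + 0.127679) / 0.181017 = -0.396952
d₂ = d₁ − σ√T = -0.396952 − 0.181017 = -0.577969
e^{−rT} = e^{−0.0631·1.7638} = 0.894674
N(d₁) = 0.345701,  N(d₂) = 0.281642
Call price V = S·N(d₁) − K·e^{−rT}·N(d₂) = 47.056881 − 41.873727 = 5.183154
φ(d₁) = (1/√(2π))·e^{−d₁²/2} = 0.368718
ν = S·φ(d₁)·√T = 66.656207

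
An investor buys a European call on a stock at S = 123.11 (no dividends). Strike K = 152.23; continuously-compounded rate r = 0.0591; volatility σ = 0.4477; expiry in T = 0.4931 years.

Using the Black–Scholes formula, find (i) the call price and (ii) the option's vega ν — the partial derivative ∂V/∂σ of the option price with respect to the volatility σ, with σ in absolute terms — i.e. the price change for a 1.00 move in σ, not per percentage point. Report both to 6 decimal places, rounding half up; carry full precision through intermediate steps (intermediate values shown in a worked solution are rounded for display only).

σ√T = 0.4477·√0.4931 = 0.314380
d₁ = (ln(S/K) + (r+σ²/2)T) / (σ√T) = (ln(123.11/152.23) + (0.0591+0.4477²/2)·0.4931) / 0.314380 = (-0.212314 + 0.078560) / 0.314380 = -0.425456
d₂ = d₁ − σ√T = -0.425456 − 0.314380 = -0.739836
e^{−rT} = e^{−0.0591·0.4931} = 0.971278
N(d₁) = 0.335252,  N(d₂) = 0.229700
Call price V = S·N(d₁) − K·e^{−rT}·N(d₂) = 41.272895 − 33.962891 = 7.310004
φ(d₁) = (1/√(2π))·e^{−d₁²/2} = 0.364421
ν = S·φ(d₁)·√T = 31.503912

price = 7.310004
ν = 31.503912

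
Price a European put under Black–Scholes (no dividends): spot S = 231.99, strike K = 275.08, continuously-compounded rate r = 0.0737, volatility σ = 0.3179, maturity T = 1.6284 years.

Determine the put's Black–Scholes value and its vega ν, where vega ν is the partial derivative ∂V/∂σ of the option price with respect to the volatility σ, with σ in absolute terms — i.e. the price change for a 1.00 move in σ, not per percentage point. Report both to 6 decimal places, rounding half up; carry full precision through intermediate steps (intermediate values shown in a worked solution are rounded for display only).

σ√T = 0.3179·√1.6284 = 0.405668
d₁ = (ln(S/K) + (r+σ²/2)T) / (σ√T) = (ln(231.99/275.08) + (0.0737+0.3179²/2)·1.6284) / 0.405668 = (-0.170368 + 0.202296) / 0.405668 = 0.078707
d₂ = d₁ − σ√T = 0.078707 − 0.405668 = -0.326962
e^{−rT} = e^{−0.0737·1.6284} = 0.886909
N(−d₁) = 0.468633,  N(−d₂) = 0.628152
Put price V = K·e^{−rT}·N(−d₂) − S·N(−d₁) = 153.250695 − 108.718170 = 44.532525
φ(d₁) = (1/√(2π))·e^{−d₁²/2} = 0.397709
ν = S·φ(d₁)·√T = 117.737473

price = 44.532525
ν = 117.737473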